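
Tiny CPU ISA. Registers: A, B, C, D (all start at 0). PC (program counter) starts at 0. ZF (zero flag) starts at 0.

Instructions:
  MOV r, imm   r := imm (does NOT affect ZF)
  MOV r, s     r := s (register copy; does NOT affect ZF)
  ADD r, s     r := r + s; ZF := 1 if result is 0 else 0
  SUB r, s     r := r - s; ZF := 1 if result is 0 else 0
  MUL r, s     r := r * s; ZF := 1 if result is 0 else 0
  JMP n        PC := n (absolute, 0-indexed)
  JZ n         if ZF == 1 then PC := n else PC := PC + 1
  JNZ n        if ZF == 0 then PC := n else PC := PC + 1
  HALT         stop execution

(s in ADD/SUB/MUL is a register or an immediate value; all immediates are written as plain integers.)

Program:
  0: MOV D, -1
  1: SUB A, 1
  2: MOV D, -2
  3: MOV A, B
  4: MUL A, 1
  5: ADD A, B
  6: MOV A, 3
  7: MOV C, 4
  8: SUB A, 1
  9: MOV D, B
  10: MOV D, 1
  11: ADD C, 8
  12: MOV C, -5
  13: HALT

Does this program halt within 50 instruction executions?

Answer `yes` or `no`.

Answer: yes

Derivation:
Step 1: PC=0 exec 'MOV D, -1'. After: A=0 B=0 C=0 D=-1 ZF=0 PC=1
Step 2: PC=1 exec 'SUB A, 1'. After: A=-1 B=0 C=0 D=-1 ZF=0 PC=2
Step 3: PC=2 exec 'MOV D, -2'. After: A=-1 B=0 C=0 D=-2 ZF=0 PC=3
Step 4: PC=3 exec 'MOV A, B'. After: A=0 B=0 C=0 D=-2 ZF=0 PC=4
Step 5: PC=4 exec 'MUL A, 1'. After: A=0 B=0 C=0 D=-2 ZF=1 PC=5
Step 6: PC=5 exec 'ADD A, B'. After: A=0 B=0 C=0 D=-2 ZF=1 PC=6
Step 7: PC=6 exec 'MOV A, 3'. After: A=3 B=0 C=0 D=-2 ZF=1 PC=7
Step 8: PC=7 exec 'MOV C, 4'. After: A=3 B=0 C=4 D=-2 ZF=1 PC=8
Step 9: PC=8 exec 'SUB A, 1'. After: A=2 B=0 C=4 D=-2 ZF=0 PC=9
Step 10: PC=9 exec 'MOV D, B'. After: A=2 B=0 C=4 D=0 ZF=0 PC=10
Step 11: PC=10 exec 'MOV D, 1'. After: A=2 B=0 C=4 D=1 ZF=0 PC=11
Step 12: PC=11 exec 'ADD C, 8'. After: A=2 B=0 C=12 D=1 ZF=0 PC=12
Step 13: PC=12 exec 'MOV C, -5'. After: A=2 B=0 C=-5 D=1 ZF=0 PC=13
Step 14: PC=13 exec 'HALT'. After: A=2 B=0 C=-5 D=1 ZF=0 PC=13 HALTED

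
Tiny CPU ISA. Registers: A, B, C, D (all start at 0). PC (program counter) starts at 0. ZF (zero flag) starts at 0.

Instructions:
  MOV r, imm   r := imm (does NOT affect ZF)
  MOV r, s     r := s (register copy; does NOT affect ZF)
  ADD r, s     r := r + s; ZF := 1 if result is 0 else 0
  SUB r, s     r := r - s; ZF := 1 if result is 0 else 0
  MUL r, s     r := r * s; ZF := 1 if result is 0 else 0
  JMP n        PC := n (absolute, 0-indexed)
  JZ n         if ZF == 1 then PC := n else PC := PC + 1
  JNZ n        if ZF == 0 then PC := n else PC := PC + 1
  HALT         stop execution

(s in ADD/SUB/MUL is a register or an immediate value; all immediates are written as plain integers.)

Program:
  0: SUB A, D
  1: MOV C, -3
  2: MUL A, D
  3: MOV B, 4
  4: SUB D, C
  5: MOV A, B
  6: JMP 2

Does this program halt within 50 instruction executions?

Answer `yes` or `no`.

Step 1: PC=0 exec 'SUB A, D'. After: A=0 B=0 C=0 D=0 ZF=1 PC=1
Step 2: PC=1 exec 'MOV C, -3'. After: A=0 B=0 C=-3 D=0 ZF=1 PC=2
Step 3: PC=2 exec 'MUL A, D'. After: A=0 B=0 C=-3 D=0 ZF=1 PC=3
Step 4: PC=3 exec 'MOV B, 4'. After: A=0 B=4 C=-3 D=0 ZF=1 PC=4
Step 5: PC=4 exec 'SUB D, C'. After: A=0 B=4 C=-3 D=3 ZF=0 PC=5
Step 6: PC=5 exec 'MOV A, B'. After: A=4 B=4 C=-3 D=3 ZF=0 PC=6
Step 7: PC=6 exec 'JMP 2'. After: A=4 B=4 C=-3 D=3 ZF=0 PC=2
Step 8: PC=2 exec 'MUL A, D'. After: A=12 B=4 C=-3 D=3 ZF=0 PC=3
Step 9: PC=3 exec 'MOV B, 4'. After: A=12 B=4 C=-3 D=3 ZF=0 PC=4
Step 10: PC=4 exec 'SUB D, C'. After: A=12 B=4 C=-3 D=6 ZF=0 PC=5
Step 11: PC=5 exec 'MOV A, B'. After: A=4 B=4 C=-3 D=6 ZF=0 PC=6
Step 12: PC=6 exec 'JMP 2'. After: A=4 B=4 C=-3 D=6 ZF=0 PC=2
Step 13: PC=2 exec 'MUL A, D'. After: A=24 B=4 C=-3 D=6 ZF=0 PC=3
Step 14: PC=3 exec 'MOV B, 4'. After: A=24 B=4 C=-3 D=6 ZF=0 PC=4
Step 15: PC=4 exec 'SUB D, C'. After: A=24 B=4 C=-3 D=9 ZF=0 PC=5
After 50 steps: not halted. PC revisits the same instructions with no path to HALT; will never halt.

Answer: no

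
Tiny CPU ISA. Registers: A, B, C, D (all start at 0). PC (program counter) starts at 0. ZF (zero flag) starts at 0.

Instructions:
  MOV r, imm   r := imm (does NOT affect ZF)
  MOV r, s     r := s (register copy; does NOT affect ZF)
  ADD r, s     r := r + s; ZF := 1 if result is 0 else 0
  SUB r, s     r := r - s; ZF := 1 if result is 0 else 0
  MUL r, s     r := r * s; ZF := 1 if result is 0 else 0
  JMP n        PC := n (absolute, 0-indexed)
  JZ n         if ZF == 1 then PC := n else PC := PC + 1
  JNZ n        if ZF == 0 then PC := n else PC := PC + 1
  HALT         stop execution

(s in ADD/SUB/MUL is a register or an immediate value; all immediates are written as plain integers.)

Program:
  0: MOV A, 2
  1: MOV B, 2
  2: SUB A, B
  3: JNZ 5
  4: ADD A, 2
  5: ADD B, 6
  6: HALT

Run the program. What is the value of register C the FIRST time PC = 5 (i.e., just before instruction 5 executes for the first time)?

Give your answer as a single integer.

Step 1: PC=0 exec 'MOV A, 2'. After: A=2 B=0 C=0 D=0 ZF=0 PC=1
Step 2: PC=1 exec 'MOV B, 2'. After: A=2 B=2 C=0 D=0 ZF=0 PC=2
Step 3: PC=2 exec 'SUB A, B'. After: A=0 B=2 C=0 D=0 ZF=1 PC=3
Step 4: PC=3 exec 'JNZ 5'. After: A=0 B=2 C=0 D=0 ZF=1 PC=4
Step 5: PC=4 exec 'ADD A, 2'. After: A=2 B=2 C=0 D=0 ZF=0 PC=5
First time PC=5: C=0

0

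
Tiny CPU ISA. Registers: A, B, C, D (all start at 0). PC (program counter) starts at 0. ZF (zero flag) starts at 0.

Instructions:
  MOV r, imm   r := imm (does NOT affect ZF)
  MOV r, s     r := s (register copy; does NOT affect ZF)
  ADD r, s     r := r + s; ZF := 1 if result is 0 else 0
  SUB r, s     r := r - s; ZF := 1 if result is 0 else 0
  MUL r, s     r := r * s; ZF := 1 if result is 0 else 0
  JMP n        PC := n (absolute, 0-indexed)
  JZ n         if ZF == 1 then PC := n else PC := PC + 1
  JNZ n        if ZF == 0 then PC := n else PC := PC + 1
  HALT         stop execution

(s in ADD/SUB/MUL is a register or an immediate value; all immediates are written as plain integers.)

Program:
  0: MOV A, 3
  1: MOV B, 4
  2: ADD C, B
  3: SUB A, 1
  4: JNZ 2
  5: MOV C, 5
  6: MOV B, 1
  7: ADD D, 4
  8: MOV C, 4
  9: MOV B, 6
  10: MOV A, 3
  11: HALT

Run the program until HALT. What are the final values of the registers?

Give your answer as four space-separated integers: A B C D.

Step 1: PC=0 exec 'MOV A, 3'. After: A=3 B=0 C=0 D=0 ZF=0 PC=1
Step 2: PC=1 exec 'MOV B, 4'. After: A=3 B=4 C=0 D=0 ZF=0 PC=2
Step 3: PC=2 exec 'ADD C, B'. After: A=3 B=4 C=4 D=0 ZF=0 PC=3
Step 4: PC=3 exec 'SUB A, 1'. After: A=2 B=4 C=4 D=0 ZF=0 PC=4
Step 5: PC=4 exec 'JNZ 2'. After: A=2 B=4 C=4 D=0 ZF=0 PC=2
Step 6: PC=2 exec 'ADD C, B'. After: A=2 B=4 C=8 D=0 ZF=0 PC=3
Step 7: PC=3 exec 'SUB A, 1'. After: A=1 B=4 C=8 D=0 ZF=0 PC=4
Step 8: PC=4 exec 'JNZ 2'. After: A=1 B=4 C=8 D=0 ZF=0 PC=2
Step 9: PC=2 exec 'ADD C, B'. After: A=1 B=4 C=12 D=0 ZF=0 PC=3
Step 10: PC=3 exec 'SUB A, 1'. After: A=0 B=4 C=12 D=0 ZF=1 PC=4
Step 11: PC=4 exec 'JNZ 2'. After: A=0 B=4 C=12 D=0 ZF=1 PC=5
Step 12: PC=5 exec 'MOV C, 5'. After: A=0 B=4 C=5 D=0 ZF=1 PC=6
Step 13: PC=6 exec 'MOV B, 1'. After: A=0 B=1 C=5 D=0 ZF=1 PC=7
Step 14: PC=7 exec 'ADD D, 4'. After: A=0 B=1 C=5 D=4 ZF=0 PC=8
Step 15: PC=8 exec 'MOV C, 4'. After: A=0 B=1 C=4 D=4 ZF=0 PC=9
Step 16: PC=9 exec 'MOV B, 6'. After: A=0 B=6 C=4 D=4 ZF=0 PC=10
Step 17: PC=10 exec 'MOV A, 3'. After: A=3 B=6 C=4 D=4 ZF=0 PC=11
Step 18: PC=11 exec 'HALT'. After: A=3 B=6 C=4 D=4 ZF=0 PC=11 HALTED

Answer: 3 6 4 4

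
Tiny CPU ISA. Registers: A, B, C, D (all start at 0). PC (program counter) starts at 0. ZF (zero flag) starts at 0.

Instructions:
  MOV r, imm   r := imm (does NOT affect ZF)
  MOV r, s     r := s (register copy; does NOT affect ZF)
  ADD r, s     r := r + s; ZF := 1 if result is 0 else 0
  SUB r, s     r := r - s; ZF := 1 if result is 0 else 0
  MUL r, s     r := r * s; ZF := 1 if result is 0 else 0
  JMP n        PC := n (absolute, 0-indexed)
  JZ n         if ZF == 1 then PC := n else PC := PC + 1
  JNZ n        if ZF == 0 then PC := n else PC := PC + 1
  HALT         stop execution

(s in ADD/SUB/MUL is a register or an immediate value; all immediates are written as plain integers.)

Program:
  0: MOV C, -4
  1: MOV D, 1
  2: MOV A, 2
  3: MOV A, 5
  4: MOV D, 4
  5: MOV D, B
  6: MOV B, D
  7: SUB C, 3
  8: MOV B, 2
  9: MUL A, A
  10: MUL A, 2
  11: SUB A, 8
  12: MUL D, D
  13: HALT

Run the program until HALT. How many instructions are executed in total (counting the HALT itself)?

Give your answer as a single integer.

Step 1: PC=0 exec 'MOV C, -4'. After: A=0 B=0 C=-4 D=0 ZF=0 PC=1
Step 2: PC=1 exec 'MOV D, 1'. After: A=0 B=0 C=-4 D=1 ZF=0 PC=2
Step 3: PC=2 exec 'MOV A, 2'. After: A=2 B=0 C=-4 D=1 ZF=0 PC=3
Step 4: PC=3 exec 'MOV A, 5'. After: A=5 B=0 C=-4 D=1 ZF=0 PC=4
Step 5: PC=4 exec 'MOV D, 4'. After: A=5 B=0 C=-4 D=4 ZF=0 PC=5
Step 6: PC=5 exec 'MOV D, B'. After: A=5 B=0 C=-4 D=0 ZF=0 PC=6
Step 7: PC=6 exec 'MOV B, D'. After: A=5 B=0 C=-4 D=0 ZF=0 PC=7
Step 8: PC=7 exec 'SUB C, 3'. After: A=5 B=0 C=-7 D=0 ZF=0 PC=8
Step 9: PC=8 exec 'MOV B, 2'. After: A=5 B=2 C=-7 D=0 ZF=0 PC=9
Step 10: PC=9 exec 'MUL A, A'. After: A=25 B=2 C=-7 D=0 ZF=0 PC=10
Step 11: PC=10 exec 'MUL A, 2'. After: A=50 B=2 C=-7 D=0 ZF=0 PC=11
Step 12: PC=11 exec 'SUB A, 8'. After: A=42 B=2 C=-7 D=0 ZF=0 PC=12
Step 13: PC=12 exec 'MUL D, D'. After: A=42 B=2 C=-7 D=0 ZF=1 PC=13
Step 14: PC=13 exec 'HALT'. After: A=42 B=2 C=-7 D=0 ZF=1 PC=13 HALTED
Total instructions executed: 14

Answer: 14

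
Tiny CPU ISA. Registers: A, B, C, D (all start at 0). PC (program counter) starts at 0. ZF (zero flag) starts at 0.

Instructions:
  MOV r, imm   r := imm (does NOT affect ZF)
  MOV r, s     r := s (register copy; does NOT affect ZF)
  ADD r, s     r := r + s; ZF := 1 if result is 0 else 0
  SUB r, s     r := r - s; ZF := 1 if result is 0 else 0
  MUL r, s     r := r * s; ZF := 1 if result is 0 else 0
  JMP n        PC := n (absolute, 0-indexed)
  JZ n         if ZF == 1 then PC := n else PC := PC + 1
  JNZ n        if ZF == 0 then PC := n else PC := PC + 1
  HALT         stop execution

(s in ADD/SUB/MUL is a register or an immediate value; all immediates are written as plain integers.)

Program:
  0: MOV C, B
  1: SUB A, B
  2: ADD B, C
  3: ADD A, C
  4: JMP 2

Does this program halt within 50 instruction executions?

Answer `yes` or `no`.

Step 1: PC=0 exec 'MOV C, B'. After: A=0 B=0 C=0 D=0 ZF=0 PC=1
Step 2: PC=1 exec 'SUB A, B'. After: A=0 B=0 C=0 D=0 ZF=1 PC=2
Step 3: PC=2 exec 'ADD B, C'. After: A=0 B=0 C=0 D=0 ZF=1 PC=3
Step 4: PC=3 exec 'ADD A, C'. After: A=0 B=0 C=0 D=0 ZF=1 PC=4
Step 5: PC=4 exec 'JMP 2'. After: A=0 B=0 C=0 D=0 ZF=1 PC=2
State after step 5 equals state after step 2: the program is in a cycle of length 3 and will never halt.

Answer: no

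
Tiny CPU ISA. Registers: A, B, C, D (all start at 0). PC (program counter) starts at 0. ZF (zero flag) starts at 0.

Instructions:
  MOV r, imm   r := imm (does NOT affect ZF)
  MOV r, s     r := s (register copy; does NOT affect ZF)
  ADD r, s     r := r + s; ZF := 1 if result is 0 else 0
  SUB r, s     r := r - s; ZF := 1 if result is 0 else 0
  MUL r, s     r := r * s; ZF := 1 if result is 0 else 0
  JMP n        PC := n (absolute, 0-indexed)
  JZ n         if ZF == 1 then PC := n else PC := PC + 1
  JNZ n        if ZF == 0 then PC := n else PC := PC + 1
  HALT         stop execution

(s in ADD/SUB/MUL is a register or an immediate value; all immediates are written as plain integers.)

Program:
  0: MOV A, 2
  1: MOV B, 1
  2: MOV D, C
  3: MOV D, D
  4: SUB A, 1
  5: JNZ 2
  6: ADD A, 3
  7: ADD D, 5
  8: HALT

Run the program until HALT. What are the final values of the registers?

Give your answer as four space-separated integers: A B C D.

Step 1: PC=0 exec 'MOV A, 2'. After: A=2 B=0 C=0 D=0 ZF=0 PC=1
Step 2: PC=1 exec 'MOV B, 1'. After: A=2 B=1 C=0 D=0 ZF=0 PC=2
Step 3: PC=2 exec 'MOV D, C'. After: A=2 B=1 C=0 D=0 ZF=0 PC=3
Step 4: PC=3 exec 'MOV D, D'. After: A=2 B=1 C=0 D=0 ZF=0 PC=4
Step 5: PC=4 exec 'SUB A, 1'. After: A=1 B=1 C=0 D=0 ZF=0 PC=5
Step 6: PC=5 exec 'JNZ 2'. After: A=1 B=1 C=0 D=0 ZF=0 PC=2
Step 7: PC=2 exec 'MOV D, C'. After: A=1 B=1 C=0 D=0 ZF=0 PC=3
Step 8: PC=3 exec 'MOV D, D'. After: A=1 B=1 C=0 D=0 ZF=0 PC=4
Step 9: PC=4 exec 'SUB A, 1'. After: A=0 B=1 C=0 D=0 ZF=1 PC=5
Step 10: PC=5 exec 'JNZ 2'. After: A=0 B=1 C=0 D=0 ZF=1 PC=6
Step 11: PC=6 exec 'ADD A, 3'. After: A=3 B=1 C=0 D=0 ZF=0 PC=7
Step 12: PC=7 exec 'ADD D, 5'. After: A=3 B=1 C=0 D=5 ZF=0 PC=8
Step 13: PC=8 exec 'HALT'. After: A=3 B=1 C=0 D=5 ZF=0 PC=8 HALTED

Answer: 3 1 0 5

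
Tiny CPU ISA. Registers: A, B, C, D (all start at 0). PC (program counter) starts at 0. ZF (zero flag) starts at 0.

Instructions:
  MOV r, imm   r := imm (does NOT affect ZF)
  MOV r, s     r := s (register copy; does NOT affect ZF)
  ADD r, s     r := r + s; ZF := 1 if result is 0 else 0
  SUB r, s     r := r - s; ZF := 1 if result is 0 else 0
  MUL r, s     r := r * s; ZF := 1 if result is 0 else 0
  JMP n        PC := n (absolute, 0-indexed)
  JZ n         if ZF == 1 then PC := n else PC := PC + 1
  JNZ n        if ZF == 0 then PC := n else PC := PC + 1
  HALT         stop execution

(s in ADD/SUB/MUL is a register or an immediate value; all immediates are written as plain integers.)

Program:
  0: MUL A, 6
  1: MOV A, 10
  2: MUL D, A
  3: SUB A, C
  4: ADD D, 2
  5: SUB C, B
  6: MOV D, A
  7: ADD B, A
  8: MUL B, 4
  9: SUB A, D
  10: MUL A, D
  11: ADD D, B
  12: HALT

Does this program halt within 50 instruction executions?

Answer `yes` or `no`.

Step 1: PC=0 exec 'MUL A, 6'. After: A=0 B=0 C=0 D=0 ZF=1 PC=1
Step 2: PC=1 exec 'MOV A, 10'. After: A=10 B=0 C=0 D=0 ZF=1 PC=2
Step 3: PC=2 exec 'MUL D, A'. After: A=10 B=0 C=0 D=0 ZF=1 PC=3
Step 4: PC=3 exec 'SUB A, C'. After: A=10 B=0 C=0 D=0 ZF=0 PC=4
Step 5: PC=4 exec 'ADD D, 2'. After: A=10 B=0 C=0 D=2 ZF=0 PC=5
Step 6: PC=5 exec 'SUB C, B'. After: A=10 B=0 C=0 D=2 ZF=1 PC=6
Step 7: PC=6 exec 'MOV D, A'. After: A=10 B=0 C=0 D=10 ZF=1 PC=7
Step 8: PC=7 exec 'ADD B, A'. After: A=10 B=10 C=0 D=10 ZF=0 PC=8
Step 9: PC=8 exec 'MUL B, 4'. After: A=10 B=40 C=0 D=10 ZF=0 PC=9
Step 10: PC=9 exec 'SUB A, D'. After: A=0 B=40 C=0 D=10 ZF=1 PC=10
Step 11: PC=10 exec 'MUL A, D'. After: A=0 B=40 C=0 D=10 ZF=1 PC=11
Step 12: PC=11 exec 'ADD D, B'. After: A=0 B=40 C=0 D=50 ZF=0 PC=12
Step 13: PC=12 exec 'HALT'. After: A=0 B=40 C=0 D=50 ZF=0 PC=12 HALTED

Answer: yes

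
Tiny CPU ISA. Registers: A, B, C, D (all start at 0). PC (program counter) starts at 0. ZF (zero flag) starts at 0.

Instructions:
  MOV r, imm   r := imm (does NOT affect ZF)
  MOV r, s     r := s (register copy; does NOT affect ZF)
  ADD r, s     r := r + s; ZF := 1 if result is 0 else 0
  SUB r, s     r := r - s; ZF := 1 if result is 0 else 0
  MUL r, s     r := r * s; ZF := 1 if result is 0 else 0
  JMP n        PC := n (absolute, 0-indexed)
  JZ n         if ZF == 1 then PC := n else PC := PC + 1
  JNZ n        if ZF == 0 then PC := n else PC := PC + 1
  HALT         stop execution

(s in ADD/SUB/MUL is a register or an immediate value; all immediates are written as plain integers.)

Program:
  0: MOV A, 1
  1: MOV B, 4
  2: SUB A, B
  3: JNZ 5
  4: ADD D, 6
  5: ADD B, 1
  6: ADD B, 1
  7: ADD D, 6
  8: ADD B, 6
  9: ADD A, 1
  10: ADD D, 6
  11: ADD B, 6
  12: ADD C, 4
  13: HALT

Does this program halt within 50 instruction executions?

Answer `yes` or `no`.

Answer: yes

Derivation:
Step 1: PC=0 exec 'MOV A, 1'. After: A=1 B=0 C=0 D=0 ZF=0 PC=1
Step 2: PC=1 exec 'MOV B, 4'. After: A=1 B=4 C=0 D=0 ZF=0 PC=2
Step 3: PC=2 exec 'SUB A, B'. After: A=-3 B=4 C=0 D=0 ZF=0 PC=3
Step 4: PC=3 exec 'JNZ 5'. After: A=-3 B=4 C=0 D=0 ZF=0 PC=5
Step 5: PC=5 exec 'ADD B, 1'. After: A=-3 B=5 C=0 D=0 ZF=0 PC=6
Step 6: PC=6 exec 'ADD B, 1'. After: A=-3 B=6 C=0 D=0 ZF=0 PC=7
Step 7: PC=7 exec 'ADD D, 6'. After: A=-3 B=6 C=0 D=6 ZF=0 PC=8
Step 8: PC=8 exec 'ADD B, 6'. After: A=-3 B=12 C=0 D=6 ZF=0 PC=9
Step 9: PC=9 exec 'ADD A, 1'. After: A=-2 B=12 C=0 D=6 ZF=0 PC=10
Step 10: PC=10 exec 'ADD D, 6'. After: A=-2 B=12 C=0 D=12 ZF=0 PC=11
Step 11: PC=11 exec 'ADD B, 6'. After: A=-2 B=18 C=0 D=12 ZF=0 PC=12
Step 12: PC=12 exec 'ADD C, 4'. After: A=-2 B=18 C=4 D=12 ZF=0 PC=13
Step 13: PC=13 exec 'HALT'. After: A=-2 B=18 C=4 D=12 ZF=0 PC=13 HALTED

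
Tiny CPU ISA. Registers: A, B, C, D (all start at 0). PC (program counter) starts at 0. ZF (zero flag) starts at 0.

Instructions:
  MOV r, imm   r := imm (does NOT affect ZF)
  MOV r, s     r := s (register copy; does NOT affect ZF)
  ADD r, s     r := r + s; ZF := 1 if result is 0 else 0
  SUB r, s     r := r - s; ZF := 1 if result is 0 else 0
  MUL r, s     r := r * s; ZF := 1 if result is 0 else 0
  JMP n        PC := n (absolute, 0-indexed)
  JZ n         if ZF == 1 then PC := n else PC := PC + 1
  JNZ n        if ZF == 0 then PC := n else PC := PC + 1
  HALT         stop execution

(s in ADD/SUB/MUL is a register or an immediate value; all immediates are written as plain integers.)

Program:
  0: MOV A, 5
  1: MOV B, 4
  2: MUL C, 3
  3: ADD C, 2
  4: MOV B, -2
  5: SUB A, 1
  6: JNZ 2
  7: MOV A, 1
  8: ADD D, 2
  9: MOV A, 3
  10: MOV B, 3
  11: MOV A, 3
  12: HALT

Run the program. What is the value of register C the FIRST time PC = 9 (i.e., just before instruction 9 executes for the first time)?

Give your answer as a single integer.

Step 1: PC=0 exec 'MOV A, 5'. After: A=5 B=0 C=0 D=0 ZF=0 PC=1
Step 2: PC=1 exec 'MOV B, 4'. After: A=5 B=4 C=0 D=0 ZF=0 PC=2
Step 3: PC=2 exec 'MUL C, 3'. After: A=5 B=4 C=0 D=0 ZF=1 PC=3
Step 4: PC=3 exec 'ADD C, 2'. After: A=5 B=4 C=2 D=0 ZF=0 PC=4
Step 5: PC=4 exec 'MOV B, -2'. After: A=5 B=-2 C=2 D=0 ZF=0 PC=5
Step 6: PC=5 exec 'SUB A, 1'. After: A=4 B=-2 C=2 D=0 ZF=0 PC=6
Step 7: PC=6 exec 'JNZ 2'. After: A=4 B=-2 C=2 D=0 ZF=0 PC=2
Step 8: PC=2 exec 'MUL C, 3'. After: A=4 B=-2 C=6 D=0 ZF=0 PC=3
Step 9: PC=3 exec 'ADD C, 2'. After: A=4 B=-2 C=8 D=0 ZF=0 PC=4
Step 10: PC=4 exec 'MOV B, -2'. After: A=4 B=-2 C=8 D=0 ZF=0 PC=5
Step 11: PC=5 exec 'SUB A, 1'. After: A=3 B=-2 C=8 D=0 ZF=0 PC=6
Step 12: PC=6 exec 'JNZ 2'. After: A=3 B=-2 C=8 D=0 ZF=0 PC=2
Step 13: PC=2 exec 'MUL C, 3'. After: A=3 B=-2 C=24 D=0 ZF=0 PC=3
Step 14: PC=3 exec 'ADD C, 2'. After: A=3 B=-2 C=26 D=0 ZF=0 PC=4
Step 15: PC=4 exec 'MOV B, -2'. After: A=3 B=-2 C=26 D=0 ZF=0 PC=5
Step 16: PC=5 exec 'SUB A, 1'. After: A=2 B=-2 C=26 D=0 ZF=0 PC=6
Step 17: PC=6 exec 'JNZ 2'. After: A=2 B=-2 C=26 D=0 ZF=0 PC=2
Step 18: PC=2 exec 'MUL C, 3'. After: A=2 B=-2 C=78 D=0 ZF=0 PC=3
Step 19: PC=3 exec 'ADD C, 2'. After: A=2 B=-2 C=80 D=0 ZF=0 PC=4
Step 20: PC=4 exec 'MOV B, -2'. After: A=2 B=-2 C=80 D=0 ZF=0 PC=5
Step 21: PC=5 exec 'SUB A, 1'. After: A=1 B=-2 C=80 D=0 ZF=0 PC=6
Step 22: PC=6 exec 'JNZ 2'. After: A=1 B=-2 C=80 D=0 ZF=0 PC=2
Step 23: PC=2 exec 'MUL C, 3'. After: A=1 B=-2 C=240 D=0 ZF=0 PC=3
Step 24: PC=3 exec 'ADD C, 2'. After: A=1 B=-2 C=242 D=0 ZF=0 PC=4
Step 25: PC=4 exec 'MOV B, -2'. After: A=1 B=-2 C=242 D=0 ZF=0 PC=5
Step 26: PC=5 exec 'SUB A, 1'. After: A=0 B=-2 C=242 D=0 ZF=1 PC=6
Step 27: PC=6 exec 'JNZ 2'. After: A=0 B=-2 C=242 D=0 ZF=1 PC=7
Step 28: PC=7 exec 'MOV A, 1'. After: A=1 B=-2 C=242 D=0 ZF=1 PC=8
Step 29: PC=8 exec 'ADD D, 2'. After: A=1 B=-2 C=242 D=2 ZF=0 PC=9
First time PC=9: C=242

242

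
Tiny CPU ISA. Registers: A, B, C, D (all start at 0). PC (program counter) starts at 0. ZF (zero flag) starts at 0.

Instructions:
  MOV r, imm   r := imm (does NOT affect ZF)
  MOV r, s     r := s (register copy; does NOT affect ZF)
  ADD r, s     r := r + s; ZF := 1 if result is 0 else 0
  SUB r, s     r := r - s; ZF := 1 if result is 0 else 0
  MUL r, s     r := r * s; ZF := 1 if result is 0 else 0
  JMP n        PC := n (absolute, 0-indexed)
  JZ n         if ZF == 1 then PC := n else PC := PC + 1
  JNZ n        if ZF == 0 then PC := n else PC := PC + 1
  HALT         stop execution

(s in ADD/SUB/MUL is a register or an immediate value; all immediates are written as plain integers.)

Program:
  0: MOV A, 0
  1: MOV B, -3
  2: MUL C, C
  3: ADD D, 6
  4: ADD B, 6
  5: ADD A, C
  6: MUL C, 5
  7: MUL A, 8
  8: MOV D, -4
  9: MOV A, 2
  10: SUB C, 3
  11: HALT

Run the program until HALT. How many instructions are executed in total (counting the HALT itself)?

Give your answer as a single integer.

Answer: 12

Derivation:
Step 1: PC=0 exec 'MOV A, 0'. After: A=0 B=0 C=0 D=0 ZF=0 PC=1
Step 2: PC=1 exec 'MOV B, -3'. After: A=0 B=-3 C=0 D=0 ZF=0 PC=2
Step 3: PC=2 exec 'MUL C, C'. After: A=0 B=-3 C=0 D=0 ZF=1 PC=3
Step 4: PC=3 exec 'ADD D, 6'. After: A=0 B=-3 C=0 D=6 ZF=0 PC=4
Step 5: PC=4 exec 'ADD B, 6'. After: A=0 B=3 C=0 D=6 ZF=0 PC=5
Step 6: PC=5 exec 'ADD A, C'. After: A=0 B=3 C=0 D=6 ZF=1 PC=6
Step 7: PC=6 exec 'MUL C, 5'. After: A=0 B=3 C=0 D=6 ZF=1 PC=7
Step 8: PC=7 exec 'MUL A, 8'. After: A=0 B=3 C=0 D=6 ZF=1 PC=8
Step 9: PC=8 exec 'MOV D, -4'. After: A=0 B=3 C=0 D=-4 ZF=1 PC=9
Step 10: PC=9 exec 'MOV A, 2'. After: A=2 B=3 C=0 D=-4 ZF=1 PC=10
Step 11: PC=10 exec 'SUB C, 3'. After: A=2 B=3 C=-3 D=-4 ZF=0 PC=11
Step 12: PC=11 exec 'HALT'. After: A=2 B=3 C=-3 D=-4 ZF=0 PC=11 HALTED
Total instructions executed: 12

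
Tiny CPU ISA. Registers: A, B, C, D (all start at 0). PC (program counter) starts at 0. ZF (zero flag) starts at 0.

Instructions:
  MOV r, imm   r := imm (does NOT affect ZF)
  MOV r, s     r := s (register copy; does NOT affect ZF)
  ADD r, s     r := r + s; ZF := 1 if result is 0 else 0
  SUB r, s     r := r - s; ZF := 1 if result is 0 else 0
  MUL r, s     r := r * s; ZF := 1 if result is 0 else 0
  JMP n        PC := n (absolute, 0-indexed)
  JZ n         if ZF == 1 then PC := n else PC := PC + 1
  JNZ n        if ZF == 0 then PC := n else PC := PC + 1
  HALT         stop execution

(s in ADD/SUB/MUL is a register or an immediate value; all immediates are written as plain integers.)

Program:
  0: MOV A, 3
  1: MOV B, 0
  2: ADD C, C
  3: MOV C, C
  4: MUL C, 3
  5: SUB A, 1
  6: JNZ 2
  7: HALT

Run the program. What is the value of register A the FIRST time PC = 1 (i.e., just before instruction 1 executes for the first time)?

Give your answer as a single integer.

Step 1: PC=0 exec 'MOV A, 3'. After: A=3 B=0 C=0 D=0 ZF=0 PC=1
First time PC=1: A=3

3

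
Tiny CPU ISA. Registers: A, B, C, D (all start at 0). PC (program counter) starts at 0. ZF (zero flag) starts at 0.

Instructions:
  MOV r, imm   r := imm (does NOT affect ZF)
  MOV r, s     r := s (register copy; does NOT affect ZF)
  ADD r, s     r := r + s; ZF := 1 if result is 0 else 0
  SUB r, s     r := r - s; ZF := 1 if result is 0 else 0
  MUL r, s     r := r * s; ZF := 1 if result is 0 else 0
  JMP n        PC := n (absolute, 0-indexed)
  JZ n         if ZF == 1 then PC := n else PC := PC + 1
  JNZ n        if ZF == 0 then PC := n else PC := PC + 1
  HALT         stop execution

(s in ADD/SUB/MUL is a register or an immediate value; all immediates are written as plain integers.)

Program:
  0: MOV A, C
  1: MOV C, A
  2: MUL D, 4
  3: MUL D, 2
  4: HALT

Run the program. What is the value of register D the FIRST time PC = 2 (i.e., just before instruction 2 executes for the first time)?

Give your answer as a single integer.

Step 1: PC=0 exec 'MOV A, C'. After: A=0 B=0 C=0 D=0 ZF=0 PC=1
Step 2: PC=1 exec 'MOV C, A'. After: A=0 B=0 C=0 D=0 ZF=0 PC=2
First time PC=2: D=0

0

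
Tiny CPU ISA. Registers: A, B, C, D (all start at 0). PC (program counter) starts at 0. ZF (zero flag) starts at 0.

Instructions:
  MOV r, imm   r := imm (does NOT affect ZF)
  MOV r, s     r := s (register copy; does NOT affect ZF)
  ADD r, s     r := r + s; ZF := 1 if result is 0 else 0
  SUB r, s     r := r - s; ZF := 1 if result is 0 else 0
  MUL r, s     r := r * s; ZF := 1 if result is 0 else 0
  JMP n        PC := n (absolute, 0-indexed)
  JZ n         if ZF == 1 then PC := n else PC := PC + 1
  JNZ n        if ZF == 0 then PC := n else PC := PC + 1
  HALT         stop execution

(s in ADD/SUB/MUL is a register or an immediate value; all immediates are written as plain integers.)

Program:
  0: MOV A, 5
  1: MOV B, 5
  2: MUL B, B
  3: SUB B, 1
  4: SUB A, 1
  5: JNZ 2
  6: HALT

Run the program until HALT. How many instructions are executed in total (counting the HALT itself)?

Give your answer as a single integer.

Step 1: PC=0 exec 'MOV A, 5'. After: A=5 B=0 C=0 D=0 ZF=0 PC=1
Step 2: PC=1 exec 'MOV B, 5'. After: A=5 B=5 C=0 D=0 ZF=0 PC=2
Step 3: PC=2 exec 'MUL B, B'. After: A=5 B=25 C=0 D=0 ZF=0 PC=3
Step 4: PC=3 exec 'SUB B, 1'. After: A=5 B=24 C=0 D=0 ZF=0 PC=4
Step 5: PC=4 exec 'SUB A, 1'. After: A=4 B=24 C=0 D=0 ZF=0 PC=5
Step 6: PC=5 exec 'JNZ 2'. After: A=4 B=24 C=0 D=0 ZF=0 PC=2
Step 7: PC=2 exec 'MUL B, B'. After: A=4 B=576 C=0 D=0 ZF=0 PC=3
Step 8: PC=3 exec 'SUB B, 1'. After: A=4 B=575 C=0 D=0 ZF=0 PC=4
Step 9: PC=4 exec 'SUB A, 1'. After: A=3 B=575 C=0 D=0 ZF=0 PC=5
Step 10: PC=5 exec 'JNZ 2'. After: A=3 B=575 C=0 D=0 ZF=0 PC=2
Step 11: PC=2 exec 'MUL B, B'. After: A=3 B=330625 C=0 D=0 ZF=0 PC=3
Step 12: PC=3 exec 'SUB B, 1'. After: A=3 B=330624 C=0 D=0 ZF=0 PC=4
Step 13: PC=4 exec 'SUB A, 1'. After: A=2 B=330624 C=0 D=0 ZF=0 PC=5
Step 14: PC=5 exec 'JNZ 2'. After: A=2 B=330624 C=0 D=0 ZF=0 PC=2
Step 15: PC=2 exec 'MUL B, B'. After: A=2 B=109312229376 C=0 D=0 ZF=0 PC=3
Step 16: PC=3 exec 'SUB B, 1'. After: A=2 B=109312229375 C=0 D=0 ZF=0 PC=4
Step 17: PC=4 exec 'SUB A, 1'. After: A=1 B=109312229375 C=0 D=0 ZF=0 PC=5
Step 18: PC=5 exec 'JNZ 2'. After: A=1 B=109312229375 C=0 D=0 ZF=0 PC=2
Step 19: PC=2 exec 'MUL B, B'. After: A=1 B=11949163490932612890625 C=0 D=0 ZF=0 PC=3
Step 20: PC=3 exec 'SUB B, 1'. After: A=1 B=11949163490932612890624 C=0 D=0 ZF=0 PC=4
Step 21: PC=4 exec 'SUB A, 1'. After: A=0 B=11949163490932612890624 C=0 D=0 ZF=1 PC=5
Step 22: PC=5 exec 'JNZ 2'. After: A=0 B=11949163490932612890624 C=0 D=0 ZF=1 PC=6
Step 23: PC=6 exec 'HALT'. After: A=0 B=11949163490932612890624 C=0 D=0 ZF=1 PC=6 HALTED
Total instructions executed: 23

Answer: 23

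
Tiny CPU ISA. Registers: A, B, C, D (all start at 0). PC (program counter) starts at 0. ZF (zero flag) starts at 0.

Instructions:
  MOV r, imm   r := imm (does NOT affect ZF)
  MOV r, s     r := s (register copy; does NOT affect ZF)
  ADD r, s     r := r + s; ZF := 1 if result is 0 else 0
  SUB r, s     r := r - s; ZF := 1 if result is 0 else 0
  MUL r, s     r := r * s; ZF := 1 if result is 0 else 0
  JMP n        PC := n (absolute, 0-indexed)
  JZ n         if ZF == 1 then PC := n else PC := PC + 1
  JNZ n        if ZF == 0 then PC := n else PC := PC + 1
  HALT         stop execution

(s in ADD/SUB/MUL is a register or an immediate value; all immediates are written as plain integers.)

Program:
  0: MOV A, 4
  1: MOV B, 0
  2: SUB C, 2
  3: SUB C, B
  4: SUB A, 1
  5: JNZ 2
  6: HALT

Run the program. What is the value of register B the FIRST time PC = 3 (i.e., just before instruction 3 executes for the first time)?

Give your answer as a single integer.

Step 1: PC=0 exec 'MOV A, 4'. After: A=4 B=0 C=0 D=0 ZF=0 PC=1
Step 2: PC=1 exec 'MOV B, 0'. After: A=4 B=0 C=0 D=0 ZF=0 PC=2
Step 3: PC=2 exec 'SUB C, 2'. After: A=4 B=0 C=-2 D=0 ZF=0 PC=3
First time PC=3: B=0

0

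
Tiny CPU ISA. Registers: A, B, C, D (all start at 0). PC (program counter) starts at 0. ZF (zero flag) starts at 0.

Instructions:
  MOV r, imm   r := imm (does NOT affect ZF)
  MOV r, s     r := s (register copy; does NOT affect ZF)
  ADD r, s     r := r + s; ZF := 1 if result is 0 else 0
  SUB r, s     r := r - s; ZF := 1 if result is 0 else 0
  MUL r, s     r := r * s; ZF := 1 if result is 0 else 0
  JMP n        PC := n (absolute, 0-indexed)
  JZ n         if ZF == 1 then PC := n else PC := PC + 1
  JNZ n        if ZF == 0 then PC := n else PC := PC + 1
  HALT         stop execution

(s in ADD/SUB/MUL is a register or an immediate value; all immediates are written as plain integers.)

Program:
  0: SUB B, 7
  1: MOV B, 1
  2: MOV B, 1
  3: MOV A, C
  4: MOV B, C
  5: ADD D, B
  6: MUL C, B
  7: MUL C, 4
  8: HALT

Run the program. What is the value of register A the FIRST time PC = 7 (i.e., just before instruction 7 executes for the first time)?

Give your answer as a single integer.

Step 1: PC=0 exec 'SUB B, 7'. After: A=0 B=-7 C=0 D=0 ZF=0 PC=1
Step 2: PC=1 exec 'MOV B, 1'. After: A=0 B=1 C=0 D=0 ZF=0 PC=2
Step 3: PC=2 exec 'MOV B, 1'. After: A=0 B=1 C=0 D=0 ZF=0 PC=3
Step 4: PC=3 exec 'MOV A, C'. After: A=0 B=1 C=0 D=0 ZF=0 PC=4
Step 5: PC=4 exec 'MOV B, C'. After: A=0 B=0 C=0 D=0 ZF=0 PC=5
Step 6: PC=5 exec 'ADD D, B'. After: A=0 B=0 C=0 D=0 ZF=1 PC=6
Step 7: PC=6 exec 'MUL C, B'. After: A=0 B=0 C=0 D=0 ZF=1 PC=7
First time PC=7: A=0

0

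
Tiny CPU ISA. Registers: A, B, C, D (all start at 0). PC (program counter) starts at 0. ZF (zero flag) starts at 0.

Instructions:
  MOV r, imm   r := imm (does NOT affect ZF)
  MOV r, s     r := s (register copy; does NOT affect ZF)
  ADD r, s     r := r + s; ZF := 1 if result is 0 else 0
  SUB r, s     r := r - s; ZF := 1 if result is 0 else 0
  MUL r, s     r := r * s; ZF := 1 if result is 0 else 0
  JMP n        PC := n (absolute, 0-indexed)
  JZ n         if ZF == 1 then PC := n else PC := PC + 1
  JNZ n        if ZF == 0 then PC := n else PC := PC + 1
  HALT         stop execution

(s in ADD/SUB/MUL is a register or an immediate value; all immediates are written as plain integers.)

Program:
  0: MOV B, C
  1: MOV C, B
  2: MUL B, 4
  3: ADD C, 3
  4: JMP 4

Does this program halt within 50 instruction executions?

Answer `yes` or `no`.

Answer: no

Derivation:
Step 1: PC=0 exec 'MOV B, C'. After: A=0 B=0 C=0 D=0 ZF=0 PC=1
Step 2: PC=1 exec 'MOV C, B'. After: A=0 B=0 C=0 D=0 ZF=0 PC=2
Step 3: PC=2 exec 'MUL B, 4'. After: A=0 B=0 C=0 D=0 ZF=1 PC=3
Step 4: PC=3 exec 'ADD C, 3'. After: A=0 B=0 C=3 D=0 ZF=0 PC=4
Step 5: PC=4 exec 'JMP 4'. After: A=0 B=0 C=3 D=0 ZF=0 PC=4
State after step 5 equals state after step 4: the program is in a cycle of length 1 and will never halt.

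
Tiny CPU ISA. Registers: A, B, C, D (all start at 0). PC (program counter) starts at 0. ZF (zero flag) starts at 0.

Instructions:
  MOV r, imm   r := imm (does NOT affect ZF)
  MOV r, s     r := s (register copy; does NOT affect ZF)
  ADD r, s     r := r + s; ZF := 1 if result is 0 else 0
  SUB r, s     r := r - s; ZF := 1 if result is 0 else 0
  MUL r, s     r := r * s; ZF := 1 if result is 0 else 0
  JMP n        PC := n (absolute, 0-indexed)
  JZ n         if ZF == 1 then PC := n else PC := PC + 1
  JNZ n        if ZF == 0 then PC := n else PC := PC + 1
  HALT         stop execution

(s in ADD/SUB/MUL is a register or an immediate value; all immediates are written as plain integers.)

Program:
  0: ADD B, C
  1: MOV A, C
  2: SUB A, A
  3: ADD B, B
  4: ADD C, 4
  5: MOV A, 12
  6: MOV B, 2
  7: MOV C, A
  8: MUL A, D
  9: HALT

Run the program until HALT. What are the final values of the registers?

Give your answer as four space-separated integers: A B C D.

Step 1: PC=0 exec 'ADD B, C'. After: A=0 B=0 C=0 D=0 ZF=1 PC=1
Step 2: PC=1 exec 'MOV A, C'. After: A=0 B=0 C=0 D=0 ZF=1 PC=2
Step 3: PC=2 exec 'SUB A, A'. After: A=0 B=0 C=0 D=0 ZF=1 PC=3
Step 4: PC=3 exec 'ADD B, B'. After: A=0 B=0 C=0 D=0 ZF=1 PC=4
Step 5: PC=4 exec 'ADD C, 4'. After: A=0 B=0 C=4 D=0 ZF=0 PC=5
Step 6: PC=5 exec 'MOV A, 12'. After: A=12 B=0 C=4 D=0 ZF=0 PC=6
Step 7: PC=6 exec 'MOV B, 2'. After: A=12 B=2 C=4 D=0 ZF=0 PC=7
Step 8: PC=7 exec 'MOV C, A'. After: A=12 B=2 C=12 D=0 ZF=0 PC=8
Step 9: PC=8 exec 'MUL A, D'. After: A=0 B=2 C=12 D=0 ZF=1 PC=9
Step 10: PC=9 exec 'HALT'. After: A=0 B=2 C=12 D=0 ZF=1 PC=9 HALTED

Answer: 0 2 12 0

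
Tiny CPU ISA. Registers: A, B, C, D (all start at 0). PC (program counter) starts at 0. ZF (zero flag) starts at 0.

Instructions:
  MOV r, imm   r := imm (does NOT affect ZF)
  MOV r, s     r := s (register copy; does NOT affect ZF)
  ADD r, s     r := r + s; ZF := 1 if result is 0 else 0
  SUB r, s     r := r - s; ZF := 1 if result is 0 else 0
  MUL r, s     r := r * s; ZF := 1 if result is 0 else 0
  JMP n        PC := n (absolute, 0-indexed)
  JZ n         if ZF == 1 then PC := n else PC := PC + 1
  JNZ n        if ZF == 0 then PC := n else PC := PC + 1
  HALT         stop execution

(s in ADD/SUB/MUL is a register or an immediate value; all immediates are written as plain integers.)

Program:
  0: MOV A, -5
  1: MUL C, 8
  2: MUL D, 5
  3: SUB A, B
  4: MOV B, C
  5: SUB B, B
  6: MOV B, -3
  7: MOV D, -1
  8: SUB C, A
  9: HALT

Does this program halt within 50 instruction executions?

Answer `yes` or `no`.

Step 1: PC=0 exec 'MOV A, -5'. After: A=-5 B=0 C=0 D=0 ZF=0 PC=1
Step 2: PC=1 exec 'MUL C, 8'. After: A=-5 B=0 C=0 D=0 ZF=1 PC=2
Step 3: PC=2 exec 'MUL D, 5'. After: A=-5 B=0 C=0 D=0 ZF=1 PC=3
Step 4: PC=3 exec 'SUB A, B'. After: A=-5 B=0 C=0 D=0 ZF=0 PC=4
Step 5: PC=4 exec 'MOV B, C'. After: A=-5 B=0 C=0 D=0 ZF=0 PC=5
Step 6: PC=5 exec 'SUB B, B'. After: A=-5 B=0 C=0 D=0 ZF=1 PC=6
Step 7: PC=6 exec 'MOV B, -3'. After: A=-5 B=-3 C=0 D=0 ZF=1 PC=7
Step 8: PC=7 exec 'MOV D, -1'. After: A=-5 B=-3 C=0 D=-1 ZF=1 PC=8
Step 9: PC=8 exec 'SUB C, A'. After: A=-5 B=-3 C=5 D=-1 ZF=0 PC=9
Step 10: PC=9 exec 'HALT'. After: A=-5 B=-3 C=5 D=-1 ZF=0 PC=9 HALTED

Answer: yes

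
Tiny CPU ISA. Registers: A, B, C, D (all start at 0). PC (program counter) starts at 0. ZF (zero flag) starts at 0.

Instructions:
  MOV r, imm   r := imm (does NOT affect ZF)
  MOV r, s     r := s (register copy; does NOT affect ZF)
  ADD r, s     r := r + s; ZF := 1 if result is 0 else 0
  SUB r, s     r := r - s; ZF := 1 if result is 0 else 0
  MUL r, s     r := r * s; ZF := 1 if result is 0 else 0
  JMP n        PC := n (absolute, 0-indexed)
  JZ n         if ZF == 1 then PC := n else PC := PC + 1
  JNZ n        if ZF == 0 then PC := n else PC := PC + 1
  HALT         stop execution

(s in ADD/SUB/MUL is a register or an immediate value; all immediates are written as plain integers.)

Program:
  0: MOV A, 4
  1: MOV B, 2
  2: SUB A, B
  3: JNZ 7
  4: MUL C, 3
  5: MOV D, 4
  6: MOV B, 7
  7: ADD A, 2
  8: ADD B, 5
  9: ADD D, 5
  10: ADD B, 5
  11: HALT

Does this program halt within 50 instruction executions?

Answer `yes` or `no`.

Step 1: PC=0 exec 'MOV A, 4'. After: A=4 B=0 C=0 D=0 ZF=0 PC=1
Step 2: PC=1 exec 'MOV B, 2'. After: A=4 B=2 C=0 D=0 ZF=0 PC=2
Step 3: PC=2 exec 'SUB A, B'. After: A=2 B=2 C=0 D=0 ZF=0 PC=3
Step 4: PC=3 exec 'JNZ 7'. After: A=2 B=2 C=0 D=0 ZF=0 PC=7
Step 5: PC=7 exec 'ADD A, 2'. After: A=4 B=2 C=0 D=0 ZF=0 PC=8
Step 6: PC=8 exec 'ADD B, 5'. After: A=4 B=7 C=0 D=0 ZF=0 PC=9
Step 7: PC=9 exec 'ADD D, 5'. After: A=4 B=7 C=0 D=5 ZF=0 PC=10
Step 8: PC=10 exec 'ADD B, 5'. After: A=4 B=12 C=0 D=5 ZF=0 PC=11
Step 9: PC=11 exec 'HALT'. After: A=4 B=12 C=0 D=5 ZF=0 PC=11 HALTED

Answer: yes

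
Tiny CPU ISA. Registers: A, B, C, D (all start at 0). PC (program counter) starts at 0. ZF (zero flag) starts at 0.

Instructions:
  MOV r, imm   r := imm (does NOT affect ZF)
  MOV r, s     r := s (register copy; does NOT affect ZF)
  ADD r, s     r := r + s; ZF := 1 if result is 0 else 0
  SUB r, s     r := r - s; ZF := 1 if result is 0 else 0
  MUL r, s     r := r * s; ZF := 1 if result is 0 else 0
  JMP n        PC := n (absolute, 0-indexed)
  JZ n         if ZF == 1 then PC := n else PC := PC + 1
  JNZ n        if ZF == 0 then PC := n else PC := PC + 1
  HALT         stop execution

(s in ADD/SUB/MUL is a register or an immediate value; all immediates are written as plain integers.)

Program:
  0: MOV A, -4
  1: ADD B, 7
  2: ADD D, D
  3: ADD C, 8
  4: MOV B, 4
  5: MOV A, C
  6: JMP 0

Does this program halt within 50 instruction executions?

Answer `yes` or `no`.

Answer: no

Derivation:
Step 1: PC=0 exec 'MOV A, -4'. After: A=-4 B=0 C=0 D=0 ZF=0 PC=1
Step 2: PC=1 exec 'ADD B, 7'. After: A=-4 B=7 C=0 D=0 ZF=0 PC=2
Step 3: PC=2 exec 'ADD D, D'. After: A=-4 B=7 C=0 D=0 ZF=1 PC=3
Step 4: PC=3 exec 'ADD C, 8'. After: A=-4 B=7 C=8 D=0 ZF=0 PC=4
Step 5: PC=4 exec 'MOV B, 4'. After: A=-4 B=4 C=8 D=0 ZF=0 PC=5
Step 6: PC=5 exec 'MOV A, C'. After: A=8 B=4 C=8 D=0 ZF=0 PC=6
Step 7: PC=6 exec 'JMP 0'. After: A=8 B=4 C=8 D=0 ZF=0 PC=0
Step 8: PC=0 exec 'MOV A, -4'. After: A=-4 B=4 C=8 D=0 ZF=0 PC=1
Step 9: PC=1 exec 'ADD B, 7'. After: A=-4 B=11 C=8 D=0 ZF=0 PC=2
Step 10: PC=2 exec 'ADD D, D'. After: A=-4 B=11 C=8 D=0 ZF=1 PC=3
Step 11: PC=3 exec 'ADD C, 8'. After: A=-4 B=11 C=16 D=0 ZF=0 PC=4
Step 12: PC=4 exec 'MOV B, 4'. After: A=-4 B=4 C=16 D=0 ZF=0 PC=5
Step 13: PC=5 exec 'MOV A, C'. After: A=16 B=4 C=16 D=0 ZF=0 PC=6
Step 14: PC=6 exec 'JMP 0'. After: A=16 B=4 C=16 D=0 ZF=0 PC=0
Step 15: PC=0 exec 'MOV A, -4'. After: A=-4 B=4 C=16 D=0 ZF=0 PC=1
After 50 steps: not halted. PC revisits the same instructions with no path to HALT; will never halt.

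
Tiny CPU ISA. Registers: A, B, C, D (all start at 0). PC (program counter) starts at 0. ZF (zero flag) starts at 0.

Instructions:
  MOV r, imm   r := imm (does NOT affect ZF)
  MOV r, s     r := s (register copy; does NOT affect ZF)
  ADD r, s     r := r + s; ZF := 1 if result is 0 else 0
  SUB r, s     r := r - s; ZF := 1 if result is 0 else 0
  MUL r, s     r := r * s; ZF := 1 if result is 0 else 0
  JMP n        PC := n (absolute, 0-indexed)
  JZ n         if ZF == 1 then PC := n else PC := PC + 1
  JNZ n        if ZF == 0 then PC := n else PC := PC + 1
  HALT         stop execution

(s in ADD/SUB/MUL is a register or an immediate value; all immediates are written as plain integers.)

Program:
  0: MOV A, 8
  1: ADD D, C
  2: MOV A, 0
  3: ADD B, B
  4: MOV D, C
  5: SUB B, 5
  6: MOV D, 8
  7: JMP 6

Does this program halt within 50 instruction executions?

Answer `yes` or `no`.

Step 1: PC=0 exec 'MOV A, 8'. After: A=8 B=0 C=0 D=0 ZF=0 PC=1
Step 2: PC=1 exec 'ADD D, C'. After: A=8 B=0 C=0 D=0 ZF=1 PC=2
Step 3: PC=2 exec 'MOV A, 0'. After: A=0 B=0 C=0 D=0 ZF=1 PC=3
Step 4: PC=3 exec 'ADD B, B'. After: A=0 B=0 C=0 D=0 ZF=1 PC=4
Step 5: PC=4 exec 'MOV D, C'. After: A=0 B=0 C=0 D=0 ZF=1 PC=5
Step 6: PC=5 exec 'SUB B, 5'. After: A=0 B=-5 C=0 D=0 ZF=0 PC=6
Step 7: PC=6 exec 'MOV D, 8'. After: A=0 B=-5 C=0 D=8 ZF=0 PC=7
Step 8: PC=7 exec 'JMP 6'. After: A=0 B=-5 C=0 D=8 ZF=0 PC=6
Step 9: PC=6 exec 'MOV D, 8'. After: A=0 B=-5 C=0 D=8 ZF=0 PC=7
State after step 9 equals state after step 7: the program is in a cycle of length 2 and will never halt.

Answer: no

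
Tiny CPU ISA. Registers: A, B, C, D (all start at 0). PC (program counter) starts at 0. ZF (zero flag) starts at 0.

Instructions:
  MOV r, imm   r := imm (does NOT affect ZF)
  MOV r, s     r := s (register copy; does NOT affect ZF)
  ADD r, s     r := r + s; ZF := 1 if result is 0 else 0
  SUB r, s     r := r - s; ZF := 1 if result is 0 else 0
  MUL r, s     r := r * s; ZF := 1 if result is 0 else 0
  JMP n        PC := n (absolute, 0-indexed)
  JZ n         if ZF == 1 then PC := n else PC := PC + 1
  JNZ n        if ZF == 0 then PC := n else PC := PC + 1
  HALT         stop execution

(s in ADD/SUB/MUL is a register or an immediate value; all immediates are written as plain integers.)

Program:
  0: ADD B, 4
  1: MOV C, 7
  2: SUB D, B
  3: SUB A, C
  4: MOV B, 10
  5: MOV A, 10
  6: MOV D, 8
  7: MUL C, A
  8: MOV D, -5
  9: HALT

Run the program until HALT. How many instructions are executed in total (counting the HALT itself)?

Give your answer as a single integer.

Answer: 10

Derivation:
Step 1: PC=0 exec 'ADD B, 4'. After: A=0 B=4 C=0 D=0 ZF=0 PC=1
Step 2: PC=1 exec 'MOV C, 7'. After: A=0 B=4 C=7 D=0 ZF=0 PC=2
Step 3: PC=2 exec 'SUB D, B'. After: A=0 B=4 C=7 D=-4 ZF=0 PC=3
Step 4: PC=3 exec 'SUB A, C'. After: A=-7 B=4 C=7 D=-4 ZF=0 PC=4
Step 5: PC=4 exec 'MOV B, 10'. After: A=-7 B=10 C=7 D=-4 ZF=0 PC=5
Step 6: PC=5 exec 'MOV A, 10'. After: A=10 B=10 C=7 D=-4 ZF=0 PC=6
Step 7: PC=6 exec 'MOV D, 8'. After: A=10 B=10 C=7 D=8 ZF=0 PC=7
Step 8: PC=7 exec 'MUL C, A'. After: A=10 B=10 C=70 D=8 ZF=0 PC=8
Step 9: PC=8 exec 'MOV D, -5'. After: A=10 B=10 C=70 D=-5 ZF=0 PC=9
Step 10: PC=9 exec 'HALT'. After: A=10 B=10 C=70 D=-5 ZF=0 PC=9 HALTED
Total instructions executed: 10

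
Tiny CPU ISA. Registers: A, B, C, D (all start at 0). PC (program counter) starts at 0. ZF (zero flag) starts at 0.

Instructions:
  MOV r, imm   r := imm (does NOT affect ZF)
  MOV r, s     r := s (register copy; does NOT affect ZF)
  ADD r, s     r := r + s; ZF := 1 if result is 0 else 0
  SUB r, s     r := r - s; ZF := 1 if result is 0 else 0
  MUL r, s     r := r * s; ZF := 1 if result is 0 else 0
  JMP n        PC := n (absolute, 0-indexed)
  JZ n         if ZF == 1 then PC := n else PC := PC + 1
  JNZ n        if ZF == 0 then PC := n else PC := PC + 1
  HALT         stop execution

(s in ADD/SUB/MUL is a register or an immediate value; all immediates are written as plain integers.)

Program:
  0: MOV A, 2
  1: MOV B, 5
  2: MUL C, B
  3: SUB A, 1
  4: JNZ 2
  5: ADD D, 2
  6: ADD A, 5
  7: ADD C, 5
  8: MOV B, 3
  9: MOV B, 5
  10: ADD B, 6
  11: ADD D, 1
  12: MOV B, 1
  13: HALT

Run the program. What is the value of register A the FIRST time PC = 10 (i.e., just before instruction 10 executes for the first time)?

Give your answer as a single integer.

Step 1: PC=0 exec 'MOV A, 2'. After: A=2 B=0 C=0 D=0 ZF=0 PC=1
Step 2: PC=1 exec 'MOV B, 5'. After: A=2 B=5 C=0 D=0 ZF=0 PC=2
Step 3: PC=2 exec 'MUL C, B'. After: A=2 B=5 C=0 D=0 ZF=1 PC=3
Step 4: PC=3 exec 'SUB A, 1'. After: A=1 B=5 C=0 D=0 ZF=0 PC=4
Step 5: PC=4 exec 'JNZ 2'. After: A=1 B=5 C=0 D=0 ZF=0 PC=2
Step 6: PC=2 exec 'MUL C, B'. After: A=1 B=5 C=0 D=0 ZF=1 PC=3
Step 7: PC=3 exec 'SUB A, 1'. After: A=0 B=5 C=0 D=0 ZF=1 PC=4
Step 8: PC=4 exec 'JNZ 2'. After: A=0 B=5 C=0 D=0 ZF=1 PC=5
Step 9: PC=5 exec 'ADD D, 2'. After: A=0 B=5 C=0 D=2 ZF=0 PC=6
Step 10: PC=6 exec 'ADD A, 5'. After: A=5 B=5 C=0 D=2 ZF=0 PC=7
Step 11: PC=7 exec 'ADD C, 5'. After: A=5 B=5 C=5 D=2 ZF=0 PC=8
Step 12: PC=8 exec 'MOV B, 3'. After: A=5 B=3 C=5 D=2 ZF=0 PC=9
Step 13: PC=9 exec 'MOV B, 5'. After: A=5 B=5 C=5 D=2 ZF=0 PC=10
First time PC=10: A=5

5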